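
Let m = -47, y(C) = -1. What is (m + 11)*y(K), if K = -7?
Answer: 36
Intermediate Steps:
(m + 11)*y(K) = (-47 + 11)*(-1) = -36*(-1) = 36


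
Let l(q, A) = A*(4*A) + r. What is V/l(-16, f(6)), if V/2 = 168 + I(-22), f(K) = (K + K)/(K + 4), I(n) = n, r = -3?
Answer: 7300/69 ≈ 105.80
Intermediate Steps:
f(K) = 2*K/(4 + K) (f(K) = (2*K)/(4 + K) = 2*K/(4 + K))
V = 292 (V = 2*(168 - 22) = 2*146 = 292)
l(q, A) = -3 + 4*A² (l(q, A) = A*(4*A) - 3 = 4*A² - 3 = -3 + 4*A²)
V/l(-16, f(6)) = 292/(-3 + 4*(2*6/(4 + 6))²) = 292/(-3 + 4*(2*6/10)²) = 292/(-3 + 4*(2*6*(⅒))²) = 292/(-3 + 4*(6/5)²) = 292/(-3 + 4*(36/25)) = 292/(-3 + 144/25) = 292/(69/25) = 292*(25/69) = 7300/69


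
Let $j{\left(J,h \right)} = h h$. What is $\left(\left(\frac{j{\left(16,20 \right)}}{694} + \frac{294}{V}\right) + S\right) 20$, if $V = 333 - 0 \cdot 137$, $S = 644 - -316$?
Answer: $\frac{740650520}{38517} \approx 19229.0$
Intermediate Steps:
$j{\left(J,h \right)} = h^{2}$
$S = 960$ ($S = 644 + 316 = 960$)
$V = 333$ ($V = 333 - 0 = 333 + 0 = 333$)
$\left(\left(\frac{j{\left(16,20 \right)}}{694} + \frac{294}{V}\right) + S\right) 20 = \left(\left(\frac{20^{2}}{694} + \frac{294}{333}\right) + 960\right) 20 = \left(\left(400 \cdot \frac{1}{694} + 294 \cdot \frac{1}{333}\right) + 960\right) 20 = \left(\left(\frac{200}{347} + \frac{98}{111}\right) + 960\right) 20 = \left(\frac{56206}{38517} + 960\right) 20 = \frac{37032526}{38517} \cdot 20 = \frac{740650520}{38517}$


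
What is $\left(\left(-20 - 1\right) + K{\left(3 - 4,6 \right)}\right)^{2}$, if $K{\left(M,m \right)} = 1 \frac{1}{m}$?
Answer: $\frac{15625}{36} \approx 434.03$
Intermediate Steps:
$K{\left(M,m \right)} = \frac{1}{m}$
$\left(\left(-20 - 1\right) + K{\left(3 - 4,6 \right)}\right)^{2} = \left(\left(-20 - 1\right) + \frac{1}{6}\right)^{2} = \left(-21 + \frac{1}{6}\right)^{2} = \left(- \frac{125}{6}\right)^{2} = \frac{15625}{36}$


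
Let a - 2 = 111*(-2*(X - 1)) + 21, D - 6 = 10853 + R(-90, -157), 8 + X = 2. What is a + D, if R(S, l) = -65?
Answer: 12371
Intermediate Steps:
X = -6 (X = -8 + 2 = -6)
D = 10794 (D = 6 + (10853 - 65) = 6 + 10788 = 10794)
a = 1577 (a = 2 + (111*(-2*(-6 - 1)) + 21) = 2 + (111*(-2*(-7)) + 21) = 2 + (111*14 + 21) = 2 + (1554 + 21) = 2 + 1575 = 1577)
a + D = 1577 + 10794 = 12371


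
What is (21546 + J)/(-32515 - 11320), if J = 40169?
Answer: -12343/8767 ≈ -1.4079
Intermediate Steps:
(21546 + J)/(-32515 - 11320) = (21546 + 40169)/(-32515 - 11320) = 61715/(-43835) = 61715*(-1/43835) = -12343/8767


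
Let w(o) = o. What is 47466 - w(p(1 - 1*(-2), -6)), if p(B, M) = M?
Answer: 47472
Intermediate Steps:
47466 - w(p(1 - 1*(-2), -6)) = 47466 - 1*(-6) = 47466 + 6 = 47472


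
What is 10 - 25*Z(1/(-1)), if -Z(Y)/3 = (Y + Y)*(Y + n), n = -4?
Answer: 760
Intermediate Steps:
Z(Y) = -6*Y*(-4 + Y) (Z(Y) = -3*(Y + Y)*(Y - 4) = -3*2*Y*(-4 + Y) = -6*Y*(-4 + Y))
10 - 25*Z(1/(-1)) = 10 - 150*(4 - 1/(-1))/(-1) = 10 - 150*(-1)*(4 - 1*(-1)) = 10 - 150*(-1)*(4 + 1) = 10 - 150*(-1)*5 = 10 - 25*(-30) = 10 + 750 = 760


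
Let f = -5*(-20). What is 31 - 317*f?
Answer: -31669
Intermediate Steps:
f = 100
31 - 317*f = 31 - 317*100 = 31 - 31700 = -31669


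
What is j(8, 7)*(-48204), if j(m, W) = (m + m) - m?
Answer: -385632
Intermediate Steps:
j(m, W) = m (j(m, W) = 2*m - m = m)
j(8, 7)*(-48204) = 8*(-48204) = -385632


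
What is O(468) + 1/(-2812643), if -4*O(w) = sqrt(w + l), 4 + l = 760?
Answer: -1/2812643 - 3*sqrt(34)/2 ≈ -8.7464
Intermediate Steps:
l = 756 (l = -4 + 760 = 756)
O(w) = -sqrt(756 + w)/4 (O(w) = -sqrt(w + 756)/4 = -sqrt(756 + w)/4)
O(468) + 1/(-2812643) = -sqrt(756 + 468)/4 + 1/(-2812643) = -3*sqrt(34)/2 - 1/2812643 = -1/2812643 - 3*sqrt(34)/2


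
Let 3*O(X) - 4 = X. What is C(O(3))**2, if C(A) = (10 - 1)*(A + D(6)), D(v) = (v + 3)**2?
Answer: 562500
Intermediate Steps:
D(v) = (3 + v)**2
O(X) = 4/3 + X/3
C(A) = 729 + 9*A (C(A) = (10 - 1)*(A + (3 + 6)**2) = 9*(A + 9**2) = 9*(A + 81) = 9*(81 + A) = 729 + 9*A)
C(O(3))**2 = (729 + 9*(4/3 + (1/3)*3))**2 = (729 + 9*(4/3 + 1))**2 = (729 + 9*(7/3))**2 = (729 + 21)**2 = 750**2 = 562500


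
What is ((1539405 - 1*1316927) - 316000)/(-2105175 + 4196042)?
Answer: -93522/2090867 ≈ -0.044729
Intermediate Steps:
((1539405 - 1*1316927) - 316000)/(-2105175 + 4196042) = ((1539405 - 1316927) - 316000)/2090867 = (222478 - 316000)*(1/2090867) = -93522*1/2090867 = -93522/2090867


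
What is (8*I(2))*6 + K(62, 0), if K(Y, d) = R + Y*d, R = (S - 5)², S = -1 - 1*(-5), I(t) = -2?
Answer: -95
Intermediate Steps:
S = 4 (S = -1 + 5 = 4)
R = 1 (R = (4 - 5)² = (-1)² = 1)
K(Y, d) = 1 + Y*d
(8*I(2))*6 + K(62, 0) = (8*(-2))*6 + (1 + 62*0) = -16*6 + (1 + 0) = -96 + 1 = -95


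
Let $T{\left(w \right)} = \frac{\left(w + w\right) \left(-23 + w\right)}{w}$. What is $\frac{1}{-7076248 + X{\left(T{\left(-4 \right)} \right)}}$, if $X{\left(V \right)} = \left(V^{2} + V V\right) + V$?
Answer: $- \frac{1}{7070470} \approx -1.4143 \cdot 10^{-7}$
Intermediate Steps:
$T{\left(w \right)} = -46 + 2 w$ ($T{\left(w \right)} = \frac{2 w \left(-23 + w\right)}{w} = -46 + 2 w$)
$X{\left(V \right)} = V + 2 V^{2}$ ($X{\left(V \right)} = \left(V^{2} + V^{2}\right) + V = 2 V^{2} + V = V + 2 V^{2}$)
$\frac{1}{-7076248 + X{\left(T{\left(-4 \right)} \right)}} = \frac{1}{-7076248 + \left(-46 + 2 \left(-4\right)\right) \left(1 + 2 \left(-46 + 2 \left(-4\right)\right)\right)} = \frac{1}{-7076248 + \left(-46 - 8\right) \left(1 + 2 \left(-46 - 8\right)\right)} = \frac{1}{-7076248 - 54 \left(1 + 2 \left(-54\right)\right)} = \frac{1}{-7076248 - 54 \left(1 - 108\right)} = \frac{1}{-7076248 - -5778} = \frac{1}{-7076248 + 5778} = \frac{1}{-7070470} = - \frac{1}{7070470}$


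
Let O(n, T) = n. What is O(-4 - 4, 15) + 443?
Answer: 435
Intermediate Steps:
O(-4 - 4, 15) + 443 = (-4 - 4) + 443 = -8 + 443 = 435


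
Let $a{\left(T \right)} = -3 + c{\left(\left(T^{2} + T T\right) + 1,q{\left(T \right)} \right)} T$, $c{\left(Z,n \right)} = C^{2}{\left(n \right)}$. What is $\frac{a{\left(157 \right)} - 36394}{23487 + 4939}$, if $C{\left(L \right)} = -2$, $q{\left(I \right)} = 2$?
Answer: $- \frac{35769}{28426} \approx -1.2583$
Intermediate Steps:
$c{\left(Z,n \right)} = 4$ ($c{\left(Z,n \right)} = \left(-2\right)^{2} = 4$)
$a{\left(T \right)} = -3 + 4 T$
$\frac{a{\left(157 \right)} - 36394}{23487 + 4939} = \frac{\left(-3 + 4 \cdot 157\right) - 36394}{23487 + 4939} = \frac{\left(-3 + 628\right) - 36394}{28426} = \left(625 - 36394\right) \frac{1}{28426} = \left(-35769\right) \frac{1}{28426} = - \frac{35769}{28426}$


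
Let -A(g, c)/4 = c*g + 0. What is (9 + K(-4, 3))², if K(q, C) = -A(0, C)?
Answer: 81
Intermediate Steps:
A(g, c) = -4*c*g (A(g, c) = -4*(c*g + 0) = -4*c*g)
K(q, C) = 0 (K(q, C) = -(-4)*C*0 = -1*0 = 0)
(9 + K(-4, 3))² = (9 + 0)² = 9² = 81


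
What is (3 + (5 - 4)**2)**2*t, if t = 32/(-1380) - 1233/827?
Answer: -6912016/285315 ≈ -24.226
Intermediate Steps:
t = -432001/285315 (t = 32*(-1/1380) - 1233*1/827 = -8/345 - 1233/827 = -432001/285315 ≈ -1.5141)
(3 + (5 - 4)**2)**2*t = (3 + (5 - 4)**2)**2*(-432001/285315) = (3 + 1**2)**2*(-432001/285315) = (3 + 1)**2*(-432001/285315) = 4**2*(-432001/285315) = 16*(-432001/285315) = -6912016/285315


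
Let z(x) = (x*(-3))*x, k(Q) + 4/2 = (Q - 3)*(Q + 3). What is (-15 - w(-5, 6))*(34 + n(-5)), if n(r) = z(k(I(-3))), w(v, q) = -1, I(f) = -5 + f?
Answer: 117502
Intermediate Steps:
k(Q) = -2 + (-3 + Q)*(3 + Q) (k(Q) = -2 + (Q - 3)*(Q + 3) = -2 + (-3 + Q)*(3 + Q))
z(x) = -3*x**2 (z(x) = (-3*x)*x = -3*x**2)
n(r) = -8427 (n(r) = -3*(-11 + (-5 - 3)**2)**2 = -3*(-11 + (-8)**2)**2 = -3*(-11 + 64)**2 = -3*53**2 = -3*2809 = -8427)
(-15 - w(-5, 6))*(34 + n(-5)) = (-15 - 1*(-1))*(34 - 8427) = (-15 + 1)*(-8393) = -14*(-8393) = 117502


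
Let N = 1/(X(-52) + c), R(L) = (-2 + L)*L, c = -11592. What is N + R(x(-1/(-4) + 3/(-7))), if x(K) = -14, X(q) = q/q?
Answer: 2596383/11591 ≈ 224.00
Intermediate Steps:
X(q) = 1
R(L) = L*(-2 + L)
N = -1/11591 (N = 1/(1 - 11592) = 1/(-11591) = -1/11591 ≈ -8.6274e-5)
N + R(x(-1/(-4) + 3/(-7))) = -1/11591 - 14*(-2 - 14) = -1/11591 - 14*(-16) = -1/11591 + 224 = 2596383/11591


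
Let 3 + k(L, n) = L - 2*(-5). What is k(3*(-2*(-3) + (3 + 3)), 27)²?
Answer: 1849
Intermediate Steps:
k(L, n) = 7 + L (k(L, n) = -3 + (L - 2*(-5)) = -3 + (L + 10) = -3 + (10 + L) = 7 + L)
k(3*(-2*(-3) + (3 + 3)), 27)² = (7 + 3*(-2*(-3) + (3 + 3)))² = (7 + 3*(6 + 6))² = (7 + 3*12)² = (7 + 36)² = 43² = 1849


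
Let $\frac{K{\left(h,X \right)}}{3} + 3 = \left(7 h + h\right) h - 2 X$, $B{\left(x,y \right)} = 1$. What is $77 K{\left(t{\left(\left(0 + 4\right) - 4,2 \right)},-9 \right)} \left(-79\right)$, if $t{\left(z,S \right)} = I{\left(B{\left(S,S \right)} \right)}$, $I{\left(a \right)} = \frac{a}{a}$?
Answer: $-419727$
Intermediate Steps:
$I{\left(a \right)} = 1$
$t{\left(z,S \right)} = 1$
$K{\left(h,X \right)} = -9 - 6 X + 24 h^{2}$ ($K{\left(h,X \right)} = -9 + 3 \left(\left(7 h + h\right) h - 2 X\right) = -9 + 3 \left(8 h h - 2 X\right) = -9 + 3 \left(8 h^{2} - 2 X\right) = -9 + 3 \left(- 2 X + 8 h^{2}\right) = -9 - \left(- 24 h^{2} + 6 X\right) = -9 - 6 X + 24 h^{2}$)
$77 K{\left(t{\left(\left(0 + 4\right) - 4,2 \right)},-9 \right)} \left(-79\right) = 77 \left(-9 - -54 + 24 \cdot 1^{2}\right) \left(-79\right) = 77 \left(-9 + 54 + 24 \cdot 1\right) \left(-79\right) = 77 \left(-9 + 54 + 24\right) \left(-79\right) = 77 \cdot 69 \left(-79\right) = 5313 \left(-79\right) = -419727$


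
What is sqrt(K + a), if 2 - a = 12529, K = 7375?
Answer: 4*I*sqrt(322) ≈ 71.777*I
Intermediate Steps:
a = -12527 (a = 2 - 1*12529 = 2 - 12529 = -12527)
sqrt(K + a) = sqrt(7375 - 12527) = sqrt(-5152) = 4*I*sqrt(322)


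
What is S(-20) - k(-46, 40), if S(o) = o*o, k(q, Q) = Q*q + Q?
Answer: 2200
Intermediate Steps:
k(q, Q) = Q + Q*q
S(o) = o²
S(-20) - k(-46, 40) = (-20)² - 40*(1 - 46) = 400 - 40*(-45) = 400 - 1*(-1800) = 400 + 1800 = 2200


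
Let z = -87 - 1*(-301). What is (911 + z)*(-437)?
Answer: -491625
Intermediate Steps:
z = 214 (z = -87 + 301 = 214)
(911 + z)*(-437) = (911 + 214)*(-437) = 1125*(-437) = -491625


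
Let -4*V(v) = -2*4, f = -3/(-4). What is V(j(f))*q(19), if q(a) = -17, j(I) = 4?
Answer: -34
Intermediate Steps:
f = ¾ (f = -3*(-¼) = ¾ ≈ 0.75000)
V(v) = 2 (V(v) = -(-1)*4/2 = -¼*(-8) = 2)
V(j(f))*q(19) = 2*(-17) = -34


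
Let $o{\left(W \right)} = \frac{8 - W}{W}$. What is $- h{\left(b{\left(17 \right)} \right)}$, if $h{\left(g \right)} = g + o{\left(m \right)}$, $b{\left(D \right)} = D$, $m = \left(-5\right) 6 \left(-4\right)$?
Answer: $- \frac{241}{15} \approx -16.067$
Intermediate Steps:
$m = 120$ ($m = \left(-30\right) \left(-4\right) = 120$)
$o{\left(W \right)} = \frac{8 - W}{W}$
$h{\left(g \right)} = - \frac{14}{15} + g$ ($h{\left(g \right)} = g + \frac{8 - 120}{120} = g + \frac{1}{120} \left(-112\right) = g - \frac{14}{15} = - \frac{14}{15} + g$)
$- h{\left(b{\left(17 \right)} \right)} = - (- \frac{14}{15} + 17) = \left(-1\right) \frac{241}{15} = - \frac{241}{15}$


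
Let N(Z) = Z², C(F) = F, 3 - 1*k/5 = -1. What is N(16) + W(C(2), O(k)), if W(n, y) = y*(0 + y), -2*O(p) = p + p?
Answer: 656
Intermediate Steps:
k = 20 (k = 15 - 5*(-1) = 15 + 5 = 20)
O(p) = -p (O(p) = -(p + p)/2 = -p)
W(n, y) = y² (W(n, y) = y*y = y²)
N(16) + W(C(2), O(k)) = 16² + (-1*20)² = 256 + (-20)² = 256 + 400 = 656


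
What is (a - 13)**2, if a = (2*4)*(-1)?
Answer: 441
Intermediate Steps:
a = -8 (a = 8*(-1) = -8)
(a - 13)**2 = (-8 - 13)**2 = (-21)**2 = 441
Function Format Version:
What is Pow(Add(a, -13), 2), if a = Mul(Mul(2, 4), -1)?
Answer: 441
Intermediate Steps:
a = -8 (a = Mul(8, -1) = -8)
Pow(Add(a, -13), 2) = Pow(Add(-8, -13), 2) = Pow(-21, 2) = 441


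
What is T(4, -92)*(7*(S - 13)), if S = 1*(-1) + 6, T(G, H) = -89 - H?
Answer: -168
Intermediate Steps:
S = 5 (S = -1 + 6 = 5)
T(4, -92)*(7*(S - 13)) = (-89 - 1*(-92))*(7*(5 - 13)) = (-89 + 92)*(7*(-8)) = 3*(-56) = -168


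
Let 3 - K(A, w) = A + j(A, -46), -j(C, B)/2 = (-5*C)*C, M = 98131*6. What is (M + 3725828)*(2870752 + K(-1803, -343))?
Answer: -127865881264648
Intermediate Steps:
M = 588786
j(C, B) = 10*C² (j(C, B) = -2*(-5*C)*C = -(-10)*C² = 10*C²)
K(A, w) = 3 - A - 10*A² (K(A, w) = 3 - (A + 10*A²) = 3 + (-A - 10*A²) = 3 - A - 10*A²)
(M + 3725828)*(2870752 + K(-1803, -343)) = (588786 + 3725828)*(2870752 + (3 - 1*(-1803) - 10*(-1803)²)) = 4314614*(2870752 + (3 + 1803 - 10*3250809)) = 4314614*(2870752 + (3 + 1803 - 32508090)) = 4314614*(2870752 - 32506284) = 4314614*(-29635532) = -127865881264648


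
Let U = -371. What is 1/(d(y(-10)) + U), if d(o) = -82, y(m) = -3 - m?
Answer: -1/453 ≈ -0.0022075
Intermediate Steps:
1/(d(y(-10)) + U) = 1/(-82 - 371) = 1/(-453) = -1/453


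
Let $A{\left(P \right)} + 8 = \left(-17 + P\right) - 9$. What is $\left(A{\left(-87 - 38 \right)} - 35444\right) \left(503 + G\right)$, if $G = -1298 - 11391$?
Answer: $433858158$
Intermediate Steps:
$A{\left(P \right)} = -34 + P$ ($A{\left(P \right)} = -8 + \left(\left(-17 + P\right) - 9\right) = -8 + \left(-26 + P\right) = -34 + P$)
$G = -12689$ ($G = -1298 - 11391 = -12689$)
$\left(A{\left(-87 - 38 \right)} - 35444\right) \left(503 + G\right) = \left(\left(-34 - 125\right) - 35444\right) \left(503 - 12689\right) = \left(\left(-34 - 125\right) - 35444\right) \left(-12186\right) = \left(-159 - 35444\right) \left(-12186\right) = \left(-35603\right) \left(-12186\right) = 433858158$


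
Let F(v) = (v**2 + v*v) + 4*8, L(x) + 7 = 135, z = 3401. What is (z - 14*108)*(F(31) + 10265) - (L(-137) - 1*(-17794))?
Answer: 23063769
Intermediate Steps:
L(x) = 128 (L(x) = -7 + 135 = 128)
F(v) = 32 + 2*v**2 (F(v) = (v**2 + v**2) + 32 = 2*v**2 + 32 = 32 + 2*v**2)
(z - 14*108)*(F(31) + 10265) - (L(-137) - 1*(-17794)) = (3401 - 14*108)*((32 + 2*31**2) + 10265) - (128 - 1*(-17794)) = (3401 - 1512)*((32 + 2*961) + 10265) - (128 + 17794) = 1889*((32 + 1922) + 10265) - 1*17922 = 1889*(1954 + 10265) - 17922 = 1889*12219 - 17922 = 23081691 - 17922 = 23063769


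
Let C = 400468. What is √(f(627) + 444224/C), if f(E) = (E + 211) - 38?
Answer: 4*√501865596547/100117 ≈ 28.304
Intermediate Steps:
f(E) = 173 + E (f(E) = (211 + E) - 38 = 173 + E)
√(f(627) + 444224/C) = √((173 + 627) + 444224/400468) = √(800 + 444224*(1/400468)) = √(800 + 111056/100117) = √(80204656/100117) = 4*√501865596547/100117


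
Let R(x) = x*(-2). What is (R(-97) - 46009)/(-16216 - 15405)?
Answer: 45815/31621 ≈ 1.4489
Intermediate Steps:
R(x) = -2*x
(R(-97) - 46009)/(-16216 - 15405) = (-2*(-97) - 46009)/(-16216 - 15405) = (194 - 46009)/(-31621) = -45815*(-1/31621) = 45815/31621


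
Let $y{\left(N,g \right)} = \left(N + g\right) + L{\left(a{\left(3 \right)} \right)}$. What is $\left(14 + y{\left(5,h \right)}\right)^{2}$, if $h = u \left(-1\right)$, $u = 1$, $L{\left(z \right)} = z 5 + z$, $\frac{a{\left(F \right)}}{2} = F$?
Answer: $2916$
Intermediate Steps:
$a{\left(F \right)} = 2 F$
$L{\left(z \right)} = 6 z$ ($L{\left(z \right)} = 5 z + z = 6 z$)
$h = -1$ ($h = 1 \left(-1\right) = -1$)
$y{\left(N,g \right)} = 36 + N + g$ ($y{\left(N,g \right)} = \left(N + g\right) + 6 \cdot 2 \cdot 3 = \left(N + g\right) + 6 \cdot 6 = \left(N + g\right) + 36 = 36 + N + g$)
$\left(14 + y{\left(5,h \right)}\right)^{2} = \left(14 + \left(36 + 5 - 1\right)\right)^{2} = \left(14 + 40\right)^{2} = 54^{2} = 2916$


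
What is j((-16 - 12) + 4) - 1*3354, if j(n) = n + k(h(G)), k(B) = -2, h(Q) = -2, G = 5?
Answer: -3380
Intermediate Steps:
j(n) = -2 + n (j(n) = n - 2 = -2 + n)
j((-16 - 12) + 4) - 1*3354 = (-2 + ((-16 - 12) + 4)) - 1*3354 = (-2 + (-28 + 4)) - 3354 = (-2 - 24) - 3354 = -26 - 3354 = -3380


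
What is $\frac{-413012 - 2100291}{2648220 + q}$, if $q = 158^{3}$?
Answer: $- \frac{2513303}{6592532} \approx -0.38123$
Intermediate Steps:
$q = 3944312$
$\frac{-413012 - 2100291}{2648220 + q} = \frac{-413012 - 2100291}{2648220 + 3944312} = - \frac{2513303}{6592532}$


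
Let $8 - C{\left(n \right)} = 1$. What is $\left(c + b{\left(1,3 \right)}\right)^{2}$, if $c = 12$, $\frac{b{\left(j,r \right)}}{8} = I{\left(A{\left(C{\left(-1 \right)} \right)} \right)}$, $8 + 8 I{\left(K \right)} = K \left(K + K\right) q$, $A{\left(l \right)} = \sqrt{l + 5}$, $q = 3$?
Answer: $5776$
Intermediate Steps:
$C{\left(n \right)} = 7$ ($C{\left(n \right)} = 8 - 1 = 7$)
$A{\left(l \right)} = \sqrt{5 + l}$
$I{\left(K \right)} = -1 + \frac{3 K^{2}}{4}$ ($I{\left(K \right)} = -1 + \frac{K \left(K + K\right) 3}{8} = -1 + \frac{K 2 K 3}{8} = -1 + \frac{2 K^{2} \cdot 3}{8} = -1 + \frac{6 K^{2}}{8} = -1 + \frac{3 K^{2}}{4}$)
$b{\left(j,r \right)} = 64$ ($b{\left(j,r \right)} = 8 \left(-1 + \frac{3 \left(\sqrt{5 + 7}\right)^{2}}{4}\right) = 8 \left(-1 + \frac{3 \left(\sqrt{12}\right)^{2}}{4}\right) = 8 \left(-1 + \frac{3 \left(2 \sqrt{3}\right)^{2}}{4}\right) = 8 \left(-1 + \frac{3}{4} \cdot 12\right) = 8 \left(-1 + 9\right) = 8 \cdot 8 = 64$)
$\left(c + b{\left(1,3 \right)}\right)^{2} = \left(12 + 64\right)^{2} = 76^{2} = 5776$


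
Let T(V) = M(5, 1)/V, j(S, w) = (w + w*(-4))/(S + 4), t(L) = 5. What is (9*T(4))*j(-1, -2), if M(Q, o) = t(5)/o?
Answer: 45/2 ≈ 22.500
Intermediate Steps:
M(Q, o) = 5/o
j(S, w) = -3*w/(4 + S) (j(S, w) = (w - 4*w)/(4 + S) = (-3*w)/(4 + S) = -3*w/(4 + S))
T(V) = 5/V (T(V) = (5/1)/V = (5*1)/V = 5/V)
(9*T(4))*j(-1, -2) = (9*(5/4))*(-3*(-2)/(4 - 1)) = (9*(5*(1/4)))*(-3*(-2)/3) = (9*(5/4))*(-3*(-2)*1/3) = (45/4)*2 = 45/2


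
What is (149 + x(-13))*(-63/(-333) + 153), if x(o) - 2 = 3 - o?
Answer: 946556/37 ≈ 25583.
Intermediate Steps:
x(o) = 5 - o (x(o) = 2 + (3 - o) = 5 - o)
(149 + x(-13))*(-63/(-333) + 153) = (149 + (5 - 1*(-13)))*(-63/(-333) + 153) = (149 + (5 + 13))*(-63*(-1/333) + 153) = (149 + 18)*(7/37 + 153) = 167*(5668/37) = 946556/37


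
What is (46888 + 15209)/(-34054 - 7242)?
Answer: -62097/41296 ≈ -1.5037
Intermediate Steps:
(46888 + 15209)/(-34054 - 7242) = 62097/(-41296) = 62097*(-1/41296) = -62097/41296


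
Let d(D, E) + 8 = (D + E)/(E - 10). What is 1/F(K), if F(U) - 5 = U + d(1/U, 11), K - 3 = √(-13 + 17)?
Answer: 5/66 ≈ 0.075758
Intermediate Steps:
d(D, E) = -8 + (D + E)/(-10 + E) (d(D, E) = -8 + (D + E)/(E - 10) = -8 + (D + E)/(-10 + E))
K = 5 (K = 3 + √(-13 + 17) = 3 + √4 = 3 + 2 = 5)
F(U) = 8 + U + 1/U (F(U) = 5 + (U + (80 + 1/U - 7*11)/(-10 + 11)) = 5 + (U + (80 + 1/U - 77)/1) = 5 + (U + 1*(3 + 1/U)) = 5 + (U + (3 + 1/U)) = 5 + (3 + U + 1/U) = 8 + U + 1/U)
1/F(K) = 1/(8 + 5 + 1/5) = 1/(8 + 5 + ⅕) = 1/(66/5) = 5/66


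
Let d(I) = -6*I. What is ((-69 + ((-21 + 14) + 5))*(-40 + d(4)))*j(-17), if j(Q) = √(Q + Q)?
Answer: 4544*I*√34 ≈ 26496.0*I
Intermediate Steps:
j(Q) = √2*√Q (j(Q) = √(2*Q) = √2*√Q)
((-69 + ((-21 + 14) + 5))*(-40 + d(4)))*j(-17) = ((-69 + ((-21 + 14) + 5))*(-40 - 6*4))*(√2*√(-17)) = ((-69 + (-7 + 5))*(-40 - 24))*(√2*(I*√17)) = ((-69 - 2)*(-64))*(I*√34) = (-71*(-64))*(I*√34) = 4544*(I*√34) = 4544*I*√34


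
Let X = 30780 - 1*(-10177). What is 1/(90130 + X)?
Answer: 1/131087 ≈ 7.6285e-6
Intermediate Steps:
X = 40957 (X = 30780 + 10177 = 40957)
1/(90130 + X) = 1/(90130 + 40957) = 1/131087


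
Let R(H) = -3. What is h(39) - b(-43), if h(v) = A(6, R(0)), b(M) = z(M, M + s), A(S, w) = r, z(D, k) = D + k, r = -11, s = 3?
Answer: 72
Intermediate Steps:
A(S, w) = -11
b(M) = 3 + 2*M (b(M) = M + (M + 3) = M + (3 + M) = 3 + 2*M)
h(v) = -11
h(39) - b(-43) = -11 - (3 + 2*(-43)) = -11 - (3 - 86) = -11 - 1*(-83) = -11 + 83 = 72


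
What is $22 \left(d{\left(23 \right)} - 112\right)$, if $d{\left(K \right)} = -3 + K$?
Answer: $-2024$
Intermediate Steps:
$22 \left(d{\left(23 \right)} - 112\right) = 22 \left(\left(-3 + 23\right) - 112\right) = 22 \left(20 - 112\right) = 22 \left(-92\right) = -2024$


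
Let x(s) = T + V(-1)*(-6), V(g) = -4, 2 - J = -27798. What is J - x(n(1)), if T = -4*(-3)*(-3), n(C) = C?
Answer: 27812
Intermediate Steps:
J = 27800 (J = 2 - 1*(-27798) = 2 + 27798 = 27800)
T = -36 (T = 12*(-3) = -36)
x(s) = -12 (x(s) = -36 - 4*(-6) = -36 + 24 = -12)
J - x(n(1)) = 27800 - 1*(-12) = 27800 + 12 = 27812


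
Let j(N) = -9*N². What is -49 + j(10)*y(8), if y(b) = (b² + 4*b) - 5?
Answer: -81949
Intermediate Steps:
y(b) = -5 + b² + 4*b
-49 + j(10)*y(8) = -49 + (-9*10²)*(-5 + 8² + 4*8) = -49 + (-9*100)*(-5 + 64 + 32) = -49 - 900*91 = -49 - 81900 = -81949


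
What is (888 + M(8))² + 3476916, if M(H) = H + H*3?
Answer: 4323316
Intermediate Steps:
M(H) = 4*H (M(H) = H + 3*H = 4*H)
(888 + M(8))² + 3476916 = (888 + 4*8)² + 3476916 = (888 + 32)² + 3476916 = 920² + 3476916 = 846400 + 3476916 = 4323316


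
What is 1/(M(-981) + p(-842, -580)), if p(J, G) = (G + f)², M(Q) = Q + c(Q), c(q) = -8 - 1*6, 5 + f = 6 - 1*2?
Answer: 1/336566 ≈ 2.9712e-6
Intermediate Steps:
f = -1 (f = -5 + (6 - 1*2) = -5 + (6 - 2) = -5 + 4 = -1)
c(q) = -14 (c(q) = -8 - 6 = -14)
M(Q) = -14 + Q (M(Q) = Q - 14 = -14 + Q)
p(J, G) = (-1 + G)² (p(J, G) = (G - 1)² = (-1 + G)²)
1/(M(-981) + p(-842, -580)) = 1/((-14 - 981) + (-1 - 580)²) = 1/(-995 + (-581)²) = 1/(-995 + 337561) = 1/336566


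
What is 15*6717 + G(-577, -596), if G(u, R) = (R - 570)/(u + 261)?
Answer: 15919873/158 ≈ 1.0076e+5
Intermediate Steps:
G(u, R) = (-570 + R)/(261 + u)
15*6717 + G(-577, -596) = 15*6717 + (-570 - 596)/(261 - 577) = 100755 - 1166/(-316) = 100755 - 1/316*(-1166) = 100755 + 583/158 = 15919873/158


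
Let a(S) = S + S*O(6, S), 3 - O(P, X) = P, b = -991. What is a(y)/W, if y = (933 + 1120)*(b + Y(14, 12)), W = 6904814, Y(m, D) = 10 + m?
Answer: 1985251/3452407 ≈ 0.57503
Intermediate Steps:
y = -1985251 (y = (933 + 1120)*(-991 + (10 + 14)) = 2053*(-991 + 24) = 2053*(-967) = -1985251)
O(P, X) = 3 - P
a(S) = -2*S (a(S) = S + S*(3 - 1*6) = S + S*(3 - 6) = S + S*(-3) = S - 3*S = -2*S)
a(y)/W = -2*(-1985251)/6904814 = 3970502*(1/6904814) = 1985251/3452407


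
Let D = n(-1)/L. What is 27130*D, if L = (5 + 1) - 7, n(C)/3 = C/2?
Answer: 40695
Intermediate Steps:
n(C) = 3*C/2 (n(C) = 3*(C/2) = 3*C/2)
L = -1 (L = 6 - 7 = -1)
D = 3/2 (D = ((3/2)*(-1))/(-1) = -3/2*(-1) = 3/2 ≈ 1.5000)
27130*D = 27130*(3/2) = 40695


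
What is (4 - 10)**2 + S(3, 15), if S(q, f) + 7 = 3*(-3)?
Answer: 20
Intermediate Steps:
S(q, f) = -16 (S(q, f) = -7 + 3*(-3) = -7 - 9 = -16)
(4 - 10)**2 + S(3, 15) = (4 - 10)**2 - 16 = (-6)**2 - 16 = 36 - 16 = 20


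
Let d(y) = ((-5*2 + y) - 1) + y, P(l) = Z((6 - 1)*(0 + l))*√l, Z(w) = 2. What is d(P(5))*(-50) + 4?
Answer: 554 - 200*√5 ≈ 106.79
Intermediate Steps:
P(l) = 2*√l
d(y) = -11 + 2*y (d(y) = ((-10 + y) - 1) + y = (-11 + y) + y = -11 + 2*y)
d(P(5))*(-50) + 4 = (-11 + 2*(2*√5))*(-50) + 4 = (-11 + 4*√5)*(-50) + 4 = (550 - 200*√5) + 4 = 554 - 200*√5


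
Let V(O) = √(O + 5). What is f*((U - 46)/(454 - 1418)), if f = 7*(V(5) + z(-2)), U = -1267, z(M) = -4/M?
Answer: 9191/482 + 9191*√10/964 ≈ 49.218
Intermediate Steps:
V(O) = √(5 + O)
f = 14 + 7*√10 (f = 7*(√(5 + 5) - 4/(-2)) = 7*(√10 - 4*(-½)) = 7*(√10 + 2) = 7*(2 + √10) = 14 + 7*√10 ≈ 36.136)
f*((U - 46)/(454 - 1418)) = (14 + 7*√10)*((-1267 - 46)/(454 - 1418)) = (14 + 7*√10)*(-1313/(-964)) = (14 + 7*√10)*(-1313*(-1/964)) = (14 + 7*√10)*(1313/964) = 9191/482 + 9191*√10/964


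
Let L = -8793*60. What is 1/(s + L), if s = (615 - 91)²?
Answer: -1/253004 ≈ -3.9525e-6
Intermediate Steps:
s = 274576 (s = 524² = 274576)
L = -527580
1/(s + L) = 1/(274576 - 527580) = 1/(-253004) = -1/253004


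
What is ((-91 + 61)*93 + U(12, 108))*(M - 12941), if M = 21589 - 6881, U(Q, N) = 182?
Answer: -4608336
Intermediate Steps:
M = 14708
((-91 + 61)*93 + U(12, 108))*(M - 12941) = ((-91 + 61)*93 + 182)*(14708 - 12941) = (-30*93 + 182)*1767 = (-2790 + 182)*1767 = -2608*1767 = -4608336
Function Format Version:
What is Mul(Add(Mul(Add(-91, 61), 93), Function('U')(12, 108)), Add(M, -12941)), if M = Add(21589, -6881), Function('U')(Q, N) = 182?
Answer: -4608336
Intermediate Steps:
M = 14708
Mul(Add(Mul(Add(-91, 61), 93), Function('U')(12, 108)), Add(M, -12941)) = Mul(Add(Mul(Add(-91, 61), 93), 182), Add(14708, -12941)) = Mul(Add(Mul(-30, 93), 182), 1767) = Mul(Add(-2790, 182), 1767) = Mul(-2608, 1767) = -4608336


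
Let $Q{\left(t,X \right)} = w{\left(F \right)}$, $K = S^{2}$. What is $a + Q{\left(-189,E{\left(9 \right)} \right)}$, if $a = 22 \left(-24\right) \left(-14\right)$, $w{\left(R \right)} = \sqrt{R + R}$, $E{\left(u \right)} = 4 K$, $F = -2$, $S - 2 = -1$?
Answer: $7392 + 2 i \approx 7392.0 + 2.0 i$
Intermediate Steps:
$S = 1$ ($S = 2 - 1 = 1$)
$K = 1$ ($K = 1^{2} = 1$)
$E{\left(u \right)} = 4$ ($E{\left(u \right)} = 4 \cdot 1 = 4$)
$w{\left(R \right)} = \sqrt{2} \sqrt{R}$ ($w{\left(R \right)} = \sqrt{2 R} = \sqrt{2} \sqrt{R}$)
$Q{\left(t,X \right)} = 2 i$ ($Q{\left(t,X \right)} = \sqrt{2} \sqrt{-2} = \sqrt{2} i \sqrt{2} = 2 i$)
$a = 7392$ ($a = \left(-528\right) \left(-14\right) = 7392$)
$a + Q{\left(-189,E{\left(9 \right)} \right)} = 7392 + 2 i$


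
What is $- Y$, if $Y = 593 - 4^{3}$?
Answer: $-529$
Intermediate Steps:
$Y = 529$ ($Y = 593 - 64 = 529$)
$- Y = \left(-1\right) 529 = -529$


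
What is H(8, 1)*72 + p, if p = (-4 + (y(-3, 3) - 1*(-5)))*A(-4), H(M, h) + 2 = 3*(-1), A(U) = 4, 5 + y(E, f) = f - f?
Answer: -376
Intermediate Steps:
y(E, f) = -5 (y(E, f) = -5 + (f - f) = -5 + 0 = -5)
H(M, h) = -5 (H(M, h) = -2 + 3*(-1) = -2 - 3 = -5)
p = -16 (p = (-4 + (-5 - 1*(-5)))*4 = (-4 + (-5 + 5))*4 = (-4 + 0)*4 = -4*4 = -16)
H(8, 1)*72 + p = -5*72 - 16 = -360 - 16 = -376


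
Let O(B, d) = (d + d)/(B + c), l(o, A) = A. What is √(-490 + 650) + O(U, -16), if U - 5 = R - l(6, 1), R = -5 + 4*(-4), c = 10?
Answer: 32/7 + 4*√10 ≈ 17.221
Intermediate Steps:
R = -21 (R = -5 - 16 = -21)
U = -17 (U = 5 + (-21 - 1*1) = 5 + (-21 - 1) = 5 - 22 = -17)
O(B, d) = 2*d/(10 + B) (O(B, d) = (d + d)/(B + 10) = (2*d)/(10 + B) = 2*d/(10 + B))
√(-490 + 650) + O(U, -16) = √(-490 + 650) + 2*(-16)/(10 - 17) = √160 + 2*(-16)/(-7) = 4*√10 + 2*(-16)*(-⅐) = 4*√10 + 32/7 = 32/7 + 4*√10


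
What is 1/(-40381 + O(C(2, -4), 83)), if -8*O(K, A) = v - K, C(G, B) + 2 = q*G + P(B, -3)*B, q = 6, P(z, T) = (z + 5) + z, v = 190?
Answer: -1/40402 ≈ -2.4751e-5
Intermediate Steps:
P(z, T) = 5 + 2*z (P(z, T) = (5 + z) + z = 5 + 2*z)
C(G, B) = -2 + 6*G + B*(5 + 2*B) (C(G, B) = -2 + (6*G + (5 + 2*B)*B) = -2 + (6*G + B*(5 + 2*B)) = -2 + 6*G + B*(5 + 2*B))
O(K, A) = -95/4 + K/8 (O(K, A) = -(190 - K)/8 = -95/4 + K/8)
1/(-40381 + O(C(2, -4), 83)) = 1/(-40381 + (-95/4 + (-2 + 6*2 - 4*(5 + 2*(-4)))/8)) = 1/(-40381 + (-95/4 + (-2 + 12 - 4*(5 - 8))/8)) = 1/(-40381 + (-95/4 + (-2 + 12 - 4*(-3))/8)) = 1/(-40381 + (-95/4 + (-2 + 12 + 12)/8)) = 1/(-40381 + (-95/4 + (⅛)*22)) = 1/(-40381 + (-95/4 + 11/4)) = 1/(-40381 - 21) = 1/(-40402) = -1/40402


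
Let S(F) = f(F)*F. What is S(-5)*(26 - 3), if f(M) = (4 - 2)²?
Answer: -460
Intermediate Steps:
f(M) = 4 (f(M) = 2² = 4)
S(F) = 4*F
S(-5)*(26 - 3) = (4*(-5))*(26 - 3) = -20*23 = -460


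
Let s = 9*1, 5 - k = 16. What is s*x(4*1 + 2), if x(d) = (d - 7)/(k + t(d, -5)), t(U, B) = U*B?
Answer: 9/41 ≈ 0.21951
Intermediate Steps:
t(U, B) = B*U
k = -11 (k = 5 - 1*16 = 5 - 16 = -11)
x(d) = (-7 + d)/(-11 - 5*d) (x(d) = (d - 7)/(-11 - 5*d) = (-7 + d)/(-11 - 5*d))
s = 9
s*x(4*1 + 2) = 9*((7 - (4*1 + 2))/(11 + 5*(4*1 + 2))) = 9*((7 - (4 + 2))/(11 + 5*(4 + 2))) = 9*((7 - 1*6)/(11 + 5*6)) = 9*((7 - 6)/(11 + 30)) = 9*(1/41) = 9/41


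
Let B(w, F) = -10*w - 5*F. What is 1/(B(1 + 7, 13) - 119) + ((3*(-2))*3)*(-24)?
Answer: 114047/264 ≈ 432.00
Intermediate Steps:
1/(B(1 + 7, 13) - 119) + ((3*(-2))*3)*(-24) = 1/((-10*(1 + 7) - 5*13) - 119) + ((3*(-2))*3)*(-24) = 1/((-10*8 - 65) - 119) - 6*3*(-24) = 1/((-80 - 65) - 119) - 18*(-24) = 1/(-145 - 119) + 432 = 1/(-264) + 432 = -1/264 + 432 = 114047/264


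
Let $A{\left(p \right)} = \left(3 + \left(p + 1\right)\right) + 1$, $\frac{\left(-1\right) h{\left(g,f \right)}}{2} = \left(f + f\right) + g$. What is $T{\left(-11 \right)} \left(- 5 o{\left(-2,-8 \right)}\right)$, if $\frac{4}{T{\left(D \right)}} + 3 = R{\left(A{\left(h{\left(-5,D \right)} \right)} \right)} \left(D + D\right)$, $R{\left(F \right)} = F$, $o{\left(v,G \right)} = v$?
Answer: $- \frac{40}{1301} \approx -0.030746$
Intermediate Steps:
$h{\left(g,f \right)} = - 4 f - 2 g$ ($h{\left(g,f \right)} = - 2 \left(\left(f + f\right) + g\right) = - 2 \left(2 f + g\right) = - 2 \left(g + 2 f\right) = - 4 f - 2 g$)
$A{\left(p \right)} = 5 + p$ ($A{\left(p \right)} = \left(3 + \left(1 + p\right)\right) + 1 = \left(4 + p\right) + 1 = 5 + p$)
$T{\left(D \right)} = \frac{4}{-3 + 2 D \left(15 - 4 D\right)}$ ($T{\left(D \right)} = \frac{4}{-3 + \left(5 - \left(-10 + 4 D\right)\right) \left(D + D\right)} = \frac{4}{-3 + \left(5 - \left(-10 + 4 D\right)\right) 2 D} = \frac{4}{-3 + \left(15 - 4 D\right) 2 D} = \frac{4}{-3 + 2 D \left(15 - 4 D\right)}$)
$T{\left(-11 \right)} \left(- 5 o{\left(-2,-8 \right)}\right) = - \frac{4}{3 + 2 \left(-11\right) \left(-15 + 4 \left(-11\right)\right)} \left(\left(-5\right) \left(-2\right)\right) = - \frac{4}{3 + 2 \left(-11\right) \left(-15 - 44\right)} 10 = - \frac{4}{3 + 2 \left(-11\right) \left(-59\right)} 10 = - \frac{4}{3 + 1298} \cdot 10 = - \frac{4}{1301} \cdot 10 = \left(-4\right) \frac{1}{1301} \cdot 10 = \left(- \frac{4}{1301}\right) 10 = - \frac{40}{1301}$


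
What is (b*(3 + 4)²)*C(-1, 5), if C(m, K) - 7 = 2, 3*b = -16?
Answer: -2352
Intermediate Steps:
b = -16/3 (b = (⅓)*(-16) = -16/3 ≈ -5.3333)
C(m, K) = 9 (C(m, K) = 7 + 2 = 9)
(b*(3 + 4)²)*C(-1, 5) = -16*(3 + 4)²/3*9 = -16/3*7²*9 = -16/3*49*9 = -784/3*9 = -2352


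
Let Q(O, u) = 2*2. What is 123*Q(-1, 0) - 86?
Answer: 406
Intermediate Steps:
Q(O, u) = 4
123*Q(-1, 0) - 86 = 123*4 - 86 = 492 - 86 = 406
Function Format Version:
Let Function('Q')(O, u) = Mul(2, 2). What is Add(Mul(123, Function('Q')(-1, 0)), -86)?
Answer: 406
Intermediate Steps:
Function('Q')(O, u) = 4
Add(Mul(123, Function('Q')(-1, 0)), -86) = Add(Mul(123, 4), -86) = Add(492, -86) = 406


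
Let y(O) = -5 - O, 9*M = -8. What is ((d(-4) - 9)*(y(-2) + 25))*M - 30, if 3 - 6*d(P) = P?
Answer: 3326/27 ≈ 123.19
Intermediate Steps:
M = -8/9 (M = (⅑)*(-8) = -8/9 ≈ -0.88889)
d(P) = ½ - P/6
((d(-4) - 9)*(y(-2) + 25))*M - 30 = (((½ - ⅙*(-4)) - 9)*((-5 - 1*(-2)) + 25))*(-8/9) - 30 = (((½ + ⅔) - 9)*((-5 + 2) + 25))*(-8/9) - 30 = ((7/6 - 9)*(-3 + 25))*(-8/9) - 30 = -47/6*22*(-8/9) - 30 = -517/3*(-8/9) - 30 = 4136/27 - 30 = 3326/27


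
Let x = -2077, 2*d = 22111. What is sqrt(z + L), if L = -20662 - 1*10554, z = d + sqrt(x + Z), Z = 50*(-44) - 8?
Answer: sqrt(-80642 + 4*I*sqrt(4285))/2 ≈ 0.23051 + 141.99*I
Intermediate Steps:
d = 22111/2 (d = (1/2)*22111 = 22111/2 ≈ 11056.)
Z = -2208 (Z = -2200 - 8 = -2208)
z = 22111/2 + I*sqrt(4285) (z = 22111/2 + sqrt(-2077 - 2208) = 22111/2 + sqrt(-4285) = 22111/2 + I*sqrt(4285) ≈ 11056.0 + 65.46*I)
L = -31216 (L = -20662 - 10554 = -31216)
sqrt(z + L) = sqrt((22111/2 + I*sqrt(4285)) - 31216) = sqrt(-40321/2 + I*sqrt(4285))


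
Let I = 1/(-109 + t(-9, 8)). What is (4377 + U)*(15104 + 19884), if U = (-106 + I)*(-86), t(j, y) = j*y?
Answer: 85451857172/181 ≈ 4.7211e+8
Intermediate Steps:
I = -1/181 (I = 1/(-109 - 9*8) = 1/(-109 - 72) = 1/(-181) = -1/181 ≈ -0.0055249)
U = 1650082/181 (U = (-106 - 1/181)*(-86) = -19187/181*(-86) = 1650082/181 ≈ 9116.5)
(4377 + U)*(15104 + 19884) = (4377 + 1650082/181)*(15104 + 19884) = (2442319/181)*34988 = 85451857172/181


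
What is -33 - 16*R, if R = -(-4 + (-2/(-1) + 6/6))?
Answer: -49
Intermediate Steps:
R = 1 (R = -(-4 + (-2*(-1) + 6*(⅙))) = -(-4 + (2 + 1)) = -(-4 + 3) = -1*(-1) = 1)
-33 - 16*R = -33 - 16*1 = -33 - 16 = -49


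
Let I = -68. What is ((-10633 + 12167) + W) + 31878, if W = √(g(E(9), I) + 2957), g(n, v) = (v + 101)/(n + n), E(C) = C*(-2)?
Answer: 33412 + √106419/6 ≈ 33466.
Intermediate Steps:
E(C) = -2*C
g(n, v) = (101 + v)/(2*n) (g(n, v) = (101 + v)/((2*n)) = (101 + v)*(1/(2*n)) = (101 + v)/(2*n))
W = √106419/6 (W = √((101 - 68)/(2*((-2*9))) + 2957) = √((½)*33/(-18) + 2957) = √((½)*(-1/18)*33 + 2957) = √(-11/12 + 2957) = √(35473/12) = √106419/6 ≈ 54.370)
((-10633 + 12167) + W) + 31878 = ((-10633 + 12167) + √106419/6) + 31878 = (1534 + √106419/6) + 31878 = 33412 + √106419/6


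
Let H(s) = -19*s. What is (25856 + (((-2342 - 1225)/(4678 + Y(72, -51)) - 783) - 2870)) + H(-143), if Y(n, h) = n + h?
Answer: 117095513/4699 ≈ 24919.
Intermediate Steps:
Y(n, h) = h + n
(25856 + (((-2342 - 1225)/(4678 + Y(72, -51)) - 783) - 2870)) + H(-143) = (25856 + (((-2342 - 1225)/(4678 + (-51 + 72)) - 783) - 2870)) - 19*(-143) = (25856 + ((-3567/(4678 + 21) - 783) - 2870)) + 2717 = (25856 + ((-3567/4699 - 783) - 2870)) + 2717 = (25856 + (-3682884/4699 - 2870)) + 2717 = (25856 - 17169014/4699) + 2717 = 104328330/4699 + 2717 = 117095513/4699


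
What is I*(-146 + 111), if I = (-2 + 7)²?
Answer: -875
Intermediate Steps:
I = 25 (I = 5² = 25)
I*(-146 + 111) = 25*(-146 + 111) = 25*(-35) = -875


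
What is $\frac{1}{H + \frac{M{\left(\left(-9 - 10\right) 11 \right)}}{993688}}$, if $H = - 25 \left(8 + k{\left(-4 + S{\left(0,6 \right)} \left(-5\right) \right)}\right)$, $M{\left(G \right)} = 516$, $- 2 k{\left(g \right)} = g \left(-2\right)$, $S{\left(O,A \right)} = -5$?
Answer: $- \frac{248422}{180105821} \approx -0.0013793$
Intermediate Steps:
$k{\left(g \right)} = g$ ($k{\left(g \right)} = - \frac{g \left(-2\right)}{2} = - \frac{\left(-2\right) g}{2} = g$)
$H = -725$ ($H = - 25 \left(8 - -21\right) = - 25 \left(8 + \left(-4 + 25\right)\right) = - 25 \left(8 + 21\right) = \left(-25\right) 29 = -725$)
$\frac{1}{H + \frac{M{\left(\left(-9 - 10\right) 11 \right)}}{993688}} = \frac{1}{-725 + \frac{516}{993688}} = \frac{1}{-725 + 516 \cdot \frac{1}{993688}} = \frac{1}{-725 + \frac{129}{248422}} = \frac{1}{- \frac{180105821}{248422}} = - \frac{248422}{180105821}$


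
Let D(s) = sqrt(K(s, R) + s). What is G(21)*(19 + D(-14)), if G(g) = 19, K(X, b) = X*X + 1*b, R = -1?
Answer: 361 + 19*sqrt(181) ≈ 616.62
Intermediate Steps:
K(X, b) = b + X**2 (K(X, b) = X**2 + b = b + X**2)
D(s) = sqrt(-1 + s + s**2) (D(s) = sqrt((-1 + s**2) + s) = sqrt(-1 + s + s**2))
G(21)*(19 + D(-14)) = 19*(19 + sqrt(-1 - 14 + (-14)**2)) = 19*(19 + sqrt(-1 - 14 + 196)) = 19*(19 + sqrt(181)) = 361 + 19*sqrt(181)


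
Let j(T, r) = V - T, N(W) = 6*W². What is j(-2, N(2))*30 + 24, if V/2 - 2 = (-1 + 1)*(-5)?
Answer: 204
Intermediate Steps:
V = 4 (V = 4 + 2*((-1 + 1)*(-5)) = 4 + 2*(0*(-5)) = 4 + 2*0 = 4 + 0 = 4)
j(T, r) = 4 - T
j(-2, N(2))*30 + 24 = (4 - 1*(-2))*30 + 24 = (4 + 2)*30 + 24 = 6*30 + 24 = 180 + 24 = 204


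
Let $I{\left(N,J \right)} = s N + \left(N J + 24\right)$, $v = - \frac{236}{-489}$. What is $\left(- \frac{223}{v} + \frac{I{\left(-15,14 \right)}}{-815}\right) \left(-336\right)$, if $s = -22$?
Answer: $\frac{7468212276}{48085} \approx 1.5531 \cdot 10^{5}$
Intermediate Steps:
$v = \frac{236}{489}$ ($v = \left(-236\right) \left(- \frac{1}{489}\right) = \frac{236}{489} \approx 0.48262$)
$I{\left(N,J \right)} = 24 - 22 N + J N$ ($I{\left(N,J \right)} = - 22 N + \left(N J + 24\right) = - 22 N + \left(J N + 24\right) = - 22 N + \left(24 + J N\right) = 24 - 22 N + J N$)
$\left(- \frac{223}{v} + \frac{I{\left(-15,14 \right)}}{-815}\right) \left(-336\right) = \left(- \frac{223}{\frac{236}{489}} + \frac{24 - -330 + 14 \left(-15\right)}{-815}\right) \left(-336\right) = \left(\left(-223\right) \frac{489}{236} + \left(24 + 330 - 210\right) \left(- \frac{1}{815}\right)\right) \left(-336\right) = \left(- \frac{109047}{236} + 144 \left(- \frac{1}{815}\right)\right) \left(-336\right) = \left(- \frac{109047}{236} - \frac{144}{815}\right) \left(-336\right) = \left(- \frac{88907289}{192340}\right) \left(-336\right) = \frac{7468212276}{48085}$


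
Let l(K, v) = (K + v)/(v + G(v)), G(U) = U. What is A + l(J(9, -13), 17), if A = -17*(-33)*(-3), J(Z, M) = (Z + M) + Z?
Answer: -28600/17 ≈ -1682.4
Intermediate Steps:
J(Z, M) = M + 2*Z (J(Z, M) = (M + Z) + Z = M + 2*Z)
l(K, v) = (K + v)/(2*v) (l(K, v) = (K + v)/(v + v) = (K + v)/((2*v)) = (K + v)*(1/(2*v)) = (K + v)/(2*v))
A = -1683 (A = 561*(-3) = -1683)
A + l(J(9, -13), 17) = -1683 + (1/2)*((-13 + 2*9) + 17)/17 = -1683 + (1/2)*(1/17)*((-13 + 18) + 17) = -1683 + (1/2)*(1/17)*(5 + 17) = -1683 + (1/2)*(1/17)*22 = -1683 + 11/17 = -28600/17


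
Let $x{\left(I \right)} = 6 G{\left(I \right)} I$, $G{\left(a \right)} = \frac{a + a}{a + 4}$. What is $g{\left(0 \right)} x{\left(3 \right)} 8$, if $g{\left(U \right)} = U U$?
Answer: $0$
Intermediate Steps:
$G{\left(a \right)} = \frac{2 a}{4 + a}$
$g{\left(U \right)} = U^{2}$
$x{\left(I \right)} = \frac{12 I^{2}}{4 + I}$ ($x{\left(I \right)} = 6 \frac{2 I}{4 + I} I = \frac{12 I}{4 + I} I = \frac{12 I^{2}}{4 + I}$)
$g{\left(0 \right)} x{\left(3 \right)} 8 = 0^{2} \frac{12 \cdot 3^{2}}{4 + 3} \cdot 8 = 0 \cdot 12 \cdot 9 \cdot \frac{1}{7} \cdot 8 = 0 \cdot \frac{108}{7} \cdot 8 = 0 \cdot 8 = 0$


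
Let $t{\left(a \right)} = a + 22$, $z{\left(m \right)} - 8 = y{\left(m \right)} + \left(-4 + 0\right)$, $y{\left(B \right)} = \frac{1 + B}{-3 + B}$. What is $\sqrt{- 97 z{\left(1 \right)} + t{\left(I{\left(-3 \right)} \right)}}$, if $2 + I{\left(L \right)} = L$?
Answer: $i \sqrt{274} \approx 16.553 i$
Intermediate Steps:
$I{\left(L \right)} = -2 + L$
$y{\left(B \right)} = \frac{1 + B}{-3 + B}$
$z{\left(m \right)} = 4 + \frac{1 + m}{-3 + m}$ ($z{\left(m \right)} = 8 + \left(\frac{1 + m}{-3 + m} + \left(-4 + 0\right)\right) = 8 - \left(4 - \frac{1 + m}{-3 + m}\right) = 4 + \frac{1 + m}{-3 + m}$)
$t{\left(a \right)} = 22 + a$
$\sqrt{- 97 z{\left(1 \right)} + t{\left(I{\left(-3 \right)} \right)}} = \sqrt{- 97 \frac{-11 + 5 \cdot 1}{-3 + 1} + \left(22 - 5\right)} = \sqrt{- 97 \frac{-11 + 5}{-2} + \left(22 - 5\right)} = \sqrt{- 97 \left(\left(- \frac{1}{2}\right) \left(-6\right)\right) + 17} = \sqrt{\left(-97\right) 3 + 17} = \sqrt{-291 + 17} = \sqrt{-274} = i \sqrt{274}$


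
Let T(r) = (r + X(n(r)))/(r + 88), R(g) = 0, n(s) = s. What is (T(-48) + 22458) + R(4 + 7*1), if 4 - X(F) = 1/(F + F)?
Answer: 86234497/3840 ≈ 22457.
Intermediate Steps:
X(F) = 4 - 1/(2*F) (X(F) = 4 - 1/(F + F) = 4 - 1/(2*F))
T(r) = (4 + r - 1/(2*r))/(88 + r) (T(r) = (r + (4 - 1/(2*r)))/(r + 88) = (4 + r - 1/(2*r))/(88 + r))
(T(-48) + 22458) + R(4 + 7*1) = ((-½ + (-48)² + 4*(-48))/((-48)*(88 - 48)) + 22458) + 0 = (-1/48*(-½ + 2304 - 192)/40 + 22458) + 0 = (-1/48*1/40*4223/2 + 22458) + 0 = (-4223/3840 + 22458) + 0 = 86234497/3840 + 0 = 86234497/3840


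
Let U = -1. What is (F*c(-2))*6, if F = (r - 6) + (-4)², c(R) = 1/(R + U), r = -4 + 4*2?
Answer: -28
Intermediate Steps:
r = 4 (r = -4 + 8 = 4)
c(R) = 1/(-1 + R) (c(R) = 1/(R - 1) = 1/(-1 + R))
F = 14 (F = (4 - 6) + (-4)² = -2 + 16 = 14)
(F*c(-2))*6 = (14/(-1 - 2))*6 = (14/(-3))*6 = (14*(-⅓))*6 = -14/3*6 = -28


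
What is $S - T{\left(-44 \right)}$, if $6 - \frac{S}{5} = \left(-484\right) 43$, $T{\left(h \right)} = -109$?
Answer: $104199$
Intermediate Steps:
$S = 104090$ ($S = 30 - 5 \left(\left(-484\right) 43\right) = 30 - -104060 = 30 + 104060 = 104090$)
$S - T{\left(-44 \right)} = 104090 - -109 = 104090 + 109 = 104199$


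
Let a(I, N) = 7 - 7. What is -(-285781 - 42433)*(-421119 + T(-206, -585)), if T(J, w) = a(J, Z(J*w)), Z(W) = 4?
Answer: -138217151466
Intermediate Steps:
a(I, N) = 0
T(J, w) = 0
-(-285781 - 42433)*(-421119 + T(-206, -585)) = -(-285781 - 42433)*(-421119 + 0) = -(-328214)*(-421119) = -1*138217151466 = -138217151466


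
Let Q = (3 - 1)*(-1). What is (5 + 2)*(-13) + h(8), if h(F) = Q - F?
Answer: -101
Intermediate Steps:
Q = -2 (Q = 2*(-1) = -2)
h(F) = -2 - F
(5 + 2)*(-13) + h(8) = (5 + 2)*(-13) + (-2 - 1*8) = 7*(-13) + (-2 - 8) = -91 - 10 = -101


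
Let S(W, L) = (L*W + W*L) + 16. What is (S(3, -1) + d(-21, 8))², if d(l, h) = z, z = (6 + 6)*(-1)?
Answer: 4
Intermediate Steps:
z = -12 (z = 12*(-1) = -12)
d(l, h) = -12
S(W, L) = 16 + 2*L*W (S(W, L) = (L*W + L*W) + 16 = 2*L*W + 16 = 16 + 2*L*W)
(S(3, -1) + d(-21, 8))² = ((16 + 2*(-1)*3) - 12)² = ((16 - 6) - 12)² = (10 - 12)² = (-2)² = 4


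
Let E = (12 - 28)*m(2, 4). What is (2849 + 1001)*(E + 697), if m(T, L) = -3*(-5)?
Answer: 1759450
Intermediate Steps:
m(T, L) = 15
E = -240 (E = (12 - 28)*15 = -16*15 = -240)
(2849 + 1001)*(E + 697) = (2849 + 1001)*(-240 + 697) = 3850*457 = 1759450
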